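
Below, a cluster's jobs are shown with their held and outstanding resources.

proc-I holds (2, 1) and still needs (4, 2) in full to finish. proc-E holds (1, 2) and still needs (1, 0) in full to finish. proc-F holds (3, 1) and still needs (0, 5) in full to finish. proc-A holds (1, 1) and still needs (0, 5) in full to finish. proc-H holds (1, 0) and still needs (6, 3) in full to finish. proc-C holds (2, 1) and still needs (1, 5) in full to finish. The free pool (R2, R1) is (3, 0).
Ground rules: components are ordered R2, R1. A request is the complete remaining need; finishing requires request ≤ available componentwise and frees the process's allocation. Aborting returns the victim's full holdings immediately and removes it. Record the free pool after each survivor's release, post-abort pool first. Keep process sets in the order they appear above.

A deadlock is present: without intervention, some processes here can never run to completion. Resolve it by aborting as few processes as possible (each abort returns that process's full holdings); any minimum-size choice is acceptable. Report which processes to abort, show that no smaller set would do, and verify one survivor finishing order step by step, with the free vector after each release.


The answer: abort proc-A and proc-C.
Key observation: proc-F had no path to completion before; after the abort of proc-A and proc-C ((3, 2) returned), step 4 is where it fits.
Minimality, checking each single-abort alternative: proc-I alone leaves proc-F blocked (short on R1); proc-E alone leaves proc-F blocked (short on R1); proc-F alone leaves proc-A blocked (short on R1); proc-A alone leaves proc-F blocked (short on R1); proc-H alone leaves proc-F blocked (short on R1); proc-C alone leaves proc-F blocked (short on R1).
Survivors finish in the order: proc-I, proc-E, proc-H, proc-F. Verifying each step (pool after the aborts first):
  pool = (6, 2)
  run proc-I (needs (4, 2), free (6, 2)); after release of (2, 1) the pool is (8, 3)
  run proc-E (needs (1, 0), free (8, 3)); after release of (1, 2) the pool is (9, 5)
  run proc-H (needs (6, 3), free (9, 5)); after release of (1, 0) the pool is (10, 5)
  run proc-F (needs (0, 5), free (10, 5)); after release of (3, 1) the pool is (13, 6)


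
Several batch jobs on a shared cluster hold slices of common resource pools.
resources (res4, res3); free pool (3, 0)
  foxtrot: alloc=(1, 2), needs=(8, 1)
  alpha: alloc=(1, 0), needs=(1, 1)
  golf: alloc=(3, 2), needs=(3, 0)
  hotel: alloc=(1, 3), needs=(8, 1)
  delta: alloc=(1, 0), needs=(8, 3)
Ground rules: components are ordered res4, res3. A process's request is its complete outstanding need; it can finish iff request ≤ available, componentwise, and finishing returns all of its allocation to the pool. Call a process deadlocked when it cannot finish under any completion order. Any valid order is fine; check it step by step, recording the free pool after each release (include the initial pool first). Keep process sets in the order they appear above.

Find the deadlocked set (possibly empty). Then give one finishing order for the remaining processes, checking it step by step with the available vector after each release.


Deadlocked: foxtrot, hotel and delta.
Key observation: even finishing golf, alpha leaves just (7, 2) free — too little res4 for any of the remaining processes.
The rest can finish in the order golf, alpha. Step-by-step check:
  pool = (3, 0)
  golf: need (3, 0) fits (3, 0); releases (3, 2), pool now (6, 2)
  alpha: need (1, 1) fits (6, 2); releases (1, 0), pool now (7, 2)
None of the blocked processes ever fits:
  foxtrot cannot run: need (8, 1) vs free (7, 2) (insufficient res4)
  hotel cannot run: need (8, 1) vs free (7, 2) (insufficient res4)
  delta cannot run: need (8, 3) vs free (7, 2) (insufficient res4 and res3)


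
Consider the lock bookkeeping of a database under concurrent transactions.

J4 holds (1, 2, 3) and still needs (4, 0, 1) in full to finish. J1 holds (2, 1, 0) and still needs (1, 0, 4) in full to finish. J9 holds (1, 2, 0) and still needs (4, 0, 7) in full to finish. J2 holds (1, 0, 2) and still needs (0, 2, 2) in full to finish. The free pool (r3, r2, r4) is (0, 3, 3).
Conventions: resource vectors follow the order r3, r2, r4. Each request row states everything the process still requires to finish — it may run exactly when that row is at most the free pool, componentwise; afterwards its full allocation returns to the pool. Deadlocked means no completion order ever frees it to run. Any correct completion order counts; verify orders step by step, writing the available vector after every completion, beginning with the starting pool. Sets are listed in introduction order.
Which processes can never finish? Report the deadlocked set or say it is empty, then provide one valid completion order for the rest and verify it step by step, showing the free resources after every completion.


The deadlocked set is J4 and J9.
Key observation: no order helps: past J2, J1, the free pool tops out at (3, 4, 5), below what each blocked process needs in r3.
A valid finishing order for the others: J2, J1. Check, step by step:
  pool = (0, 3, 3)
  J2 needs (0, 2, 2) <= (0, 3, 3) -> finishes; pool += (1, 0, 2) = (1, 3, 5)
  J1 needs (1, 0, 4) <= (1, 3, 5) -> finishes; pool += (2, 1, 0) = (3, 4, 5)
The blocked processes can never fit:
  J4 still needs (4, 0, 1) but only (3, 4, 5) is free — short on r3
  J9 still needs (4, 0, 7) but only (3, 4, 5) is free — short on r3 and r4


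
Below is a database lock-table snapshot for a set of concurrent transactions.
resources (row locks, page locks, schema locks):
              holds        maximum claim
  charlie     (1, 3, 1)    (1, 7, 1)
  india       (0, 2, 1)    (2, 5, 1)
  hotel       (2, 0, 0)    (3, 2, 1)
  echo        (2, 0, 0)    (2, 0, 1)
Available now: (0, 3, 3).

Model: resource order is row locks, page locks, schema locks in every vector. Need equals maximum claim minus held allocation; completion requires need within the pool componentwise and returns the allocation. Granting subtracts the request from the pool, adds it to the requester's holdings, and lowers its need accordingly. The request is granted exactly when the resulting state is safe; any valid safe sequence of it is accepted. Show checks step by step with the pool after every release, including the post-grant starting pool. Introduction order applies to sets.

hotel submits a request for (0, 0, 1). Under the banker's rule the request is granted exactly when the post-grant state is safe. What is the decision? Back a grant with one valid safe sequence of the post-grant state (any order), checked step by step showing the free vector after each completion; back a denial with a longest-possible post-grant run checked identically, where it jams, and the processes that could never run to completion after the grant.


GRANT — the state after the grant stays safe, e.g. via echo, india, hotel, charlie.
Key observation: the transfer keeps a workable pool ((0, 3, 2)); echo starts the safe sequence.
Check on the post-grant state, step by step:
  pool = (0, 3, 2)
  echo needs (0, 0, 1) <= (0, 3, 2) -> finishes; pool += (2, 0, 0) = (2, 3, 2)
  india needs (2, 3, 0) <= (2, 3, 2) -> finishes; pool += (0, 2, 1) = (2, 5, 3)
  hotel needs (1, 2, 0) <= (2, 5, 3) -> finishes; pool += (2, 0, 1) = (4, 5, 4)
  charlie needs (0, 4, 0) <= (4, 5, 4) -> finishes; pool += (1, 3, 1) = (5, 8, 5)


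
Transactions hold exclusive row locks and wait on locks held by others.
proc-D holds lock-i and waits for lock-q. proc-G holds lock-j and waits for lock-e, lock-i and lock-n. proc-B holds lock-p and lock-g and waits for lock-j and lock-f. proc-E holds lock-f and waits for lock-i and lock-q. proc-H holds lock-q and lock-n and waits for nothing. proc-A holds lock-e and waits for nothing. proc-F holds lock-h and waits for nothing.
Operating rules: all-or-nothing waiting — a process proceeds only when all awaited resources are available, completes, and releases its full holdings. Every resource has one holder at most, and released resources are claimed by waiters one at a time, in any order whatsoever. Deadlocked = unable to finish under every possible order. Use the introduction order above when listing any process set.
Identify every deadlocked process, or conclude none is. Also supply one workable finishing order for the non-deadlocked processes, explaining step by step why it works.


The deadlocked set is empty.
Key observation: every chain of waits terminates; starting from the processes that wait on nothing, all the rest unlock in turn.
A valid finishing order for the others: proc-H, proc-A, proc-F, proc-D, proc-E, proc-G, proc-B.
Check, step by step:
  proc-H waits on nothing -> runs at once and releases lock-q and lock-n
  proc-A waits on nothing -> runs at once and releases lock-e
  proc-F waits on nothing -> runs at once and releases lock-h
  run proc-D (all its waits — lock-q — are resolved); releases lock-i
  run proc-E (all its waits — lock-i and lock-q — are resolved); releases lock-f
  run proc-G (all its waits — lock-e, lock-i and lock-n — are resolved); releases lock-j
  run proc-B (all its waits — lock-j and lock-f — are resolved); releases lock-p and lock-g


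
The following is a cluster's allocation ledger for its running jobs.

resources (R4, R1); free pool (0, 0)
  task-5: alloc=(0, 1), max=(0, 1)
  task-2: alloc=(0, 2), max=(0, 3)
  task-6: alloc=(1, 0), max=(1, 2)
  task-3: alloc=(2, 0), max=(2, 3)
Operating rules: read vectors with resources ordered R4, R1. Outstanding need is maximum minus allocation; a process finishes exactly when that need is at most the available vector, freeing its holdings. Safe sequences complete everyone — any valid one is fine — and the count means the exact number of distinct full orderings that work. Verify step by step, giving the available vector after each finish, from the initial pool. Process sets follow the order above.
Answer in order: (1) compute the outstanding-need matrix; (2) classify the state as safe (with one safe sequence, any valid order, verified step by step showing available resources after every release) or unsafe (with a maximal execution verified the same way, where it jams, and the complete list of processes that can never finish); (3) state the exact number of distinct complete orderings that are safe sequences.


(1) Need matrix, components ordered R4, R1:
  task-5: (0, 0)
  task-2: (0, 1)
  task-6: (0, 2)
  task-3: (0, 3)
(2) The state is SAFE; one workable sequence: task-5, task-2, task-6, task-3.
Key observation: at task-2 the run first touches a limit — (0, 1) against (0, 1), exact on a resource it actually requests.
Walking it through:
  pool = (0, 0)
  task-5: need (0, 0) fits (0, 0); releases (0, 1), pool now (0, 1)
  task-2: need (0, 1) fits (0, 1); releases (0, 2), pool now (0, 3)
  task-6: need (0, 2) fits (0, 3); releases (1, 0), pool now (1, 3)
  task-3: need (0, 3) fits (1, 3); releases (2, 0), pool now (3, 3)
(3) The exact count: 2 of the possible complete orderings are safe sequences.


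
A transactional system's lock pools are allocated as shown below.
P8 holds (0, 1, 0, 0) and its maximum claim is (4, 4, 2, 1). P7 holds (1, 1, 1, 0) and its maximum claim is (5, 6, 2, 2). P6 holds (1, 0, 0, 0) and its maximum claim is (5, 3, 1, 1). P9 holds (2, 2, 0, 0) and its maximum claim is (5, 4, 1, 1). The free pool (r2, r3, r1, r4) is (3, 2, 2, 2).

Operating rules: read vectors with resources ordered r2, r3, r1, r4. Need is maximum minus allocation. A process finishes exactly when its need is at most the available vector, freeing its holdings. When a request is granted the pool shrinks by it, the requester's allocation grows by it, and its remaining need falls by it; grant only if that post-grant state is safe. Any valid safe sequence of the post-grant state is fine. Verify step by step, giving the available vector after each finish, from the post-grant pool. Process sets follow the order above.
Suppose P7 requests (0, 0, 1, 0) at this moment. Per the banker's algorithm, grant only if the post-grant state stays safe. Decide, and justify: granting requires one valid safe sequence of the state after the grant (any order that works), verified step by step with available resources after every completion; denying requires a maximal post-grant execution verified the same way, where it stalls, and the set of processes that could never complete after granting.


DENY. Granting would leave the state unsafe.
Key observation: after P9, P6 the pool peaks at (6, 4, 1, 2), and each blocked process is short somewhere: P8 on r1; P7 on r3.
On the post-grant state, P9, P6 is a maximal run — nothing extends it. Step-by-step check:
  pool = (3, 2, 1, 2)
  run P9 (needs (3, 2, 1, 1), free (3, 2, 1, 2)); after release of (2, 2, 0, 0) the pool is (5, 4, 1, 2)
  run P6 (needs (4, 3, 1, 1), free (5, 4, 1, 2)); after release of (1, 0, 0, 0) the pool is (6, 4, 1, 2)
  P8 still needs (4, 3, 2, 1) but only (6, 4, 1, 2) is free — short on r1
  P7 still needs (4, 5, 0, 2) but only (6, 4, 1, 2) is free — short on r3
Post-grant, the permanently blocked set is P8 and P7.


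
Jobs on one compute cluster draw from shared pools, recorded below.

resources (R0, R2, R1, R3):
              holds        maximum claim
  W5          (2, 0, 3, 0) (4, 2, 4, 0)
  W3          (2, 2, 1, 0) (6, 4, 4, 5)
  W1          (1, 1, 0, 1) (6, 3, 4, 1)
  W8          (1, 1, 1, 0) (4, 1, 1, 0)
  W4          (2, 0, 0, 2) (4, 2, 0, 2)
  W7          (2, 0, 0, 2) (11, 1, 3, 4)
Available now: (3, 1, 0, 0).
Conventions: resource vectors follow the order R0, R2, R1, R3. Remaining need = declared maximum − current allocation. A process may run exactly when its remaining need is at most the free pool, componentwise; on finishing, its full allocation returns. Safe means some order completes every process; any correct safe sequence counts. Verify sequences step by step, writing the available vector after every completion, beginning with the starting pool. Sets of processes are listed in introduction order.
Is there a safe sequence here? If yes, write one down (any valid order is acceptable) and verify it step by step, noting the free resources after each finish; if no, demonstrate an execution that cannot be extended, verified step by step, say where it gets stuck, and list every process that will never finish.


SAFE. One safe sequence: W8, W4, W5, W1, W7, W3.
Key observation: W8 is the earliest step where a requested resource binds exactly: need (3, 0, 0, 0), pool (3, 1, 0, 0) at its turn.
Walking it through:
  pool = (3, 1, 0, 0)
  W8: need (3, 0, 0, 0) fits (3, 1, 0, 0); releases (1, 1, 1, 0), pool now (4, 2, 1, 0)
  W4: need (2, 2, 0, 0) fits (4, 2, 1, 0); releases (2, 0, 0, 2), pool now (6, 2, 1, 2)
  W5: need (2, 2, 1, 0) fits (6, 2, 1, 2); releases (2, 0, 3, 0), pool now (8, 2, 4, 2)
  W1: need (5, 2, 4, 0) fits (8, 2, 4, 2); releases (1, 1, 0, 1), pool now (9, 3, 4, 3)
  W7: need (9, 1, 3, 2) fits (9, 3, 4, 3); releases (2, 0, 0, 2), pool now (11, 3, 4, 5)
  W3: need (4, 2, 3, 5) fits (11, 3, 4, 5); releases (2, 2, 1, 0), pool now (13, 5, 5, 5)


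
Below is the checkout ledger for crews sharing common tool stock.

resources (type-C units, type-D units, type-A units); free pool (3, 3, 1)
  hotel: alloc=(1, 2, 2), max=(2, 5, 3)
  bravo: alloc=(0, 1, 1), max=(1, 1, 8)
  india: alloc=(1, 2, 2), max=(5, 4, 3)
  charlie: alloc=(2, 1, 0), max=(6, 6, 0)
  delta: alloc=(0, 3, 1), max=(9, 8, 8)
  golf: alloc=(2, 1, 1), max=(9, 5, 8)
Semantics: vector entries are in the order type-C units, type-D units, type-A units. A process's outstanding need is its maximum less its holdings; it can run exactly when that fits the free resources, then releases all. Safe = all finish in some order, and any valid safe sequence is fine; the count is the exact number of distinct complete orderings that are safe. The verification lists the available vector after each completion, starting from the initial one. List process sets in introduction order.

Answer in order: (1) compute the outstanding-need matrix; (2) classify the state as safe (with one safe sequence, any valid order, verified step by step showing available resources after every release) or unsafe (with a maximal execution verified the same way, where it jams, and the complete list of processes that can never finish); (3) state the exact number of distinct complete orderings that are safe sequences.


(1) Need matrix, components ordered type-C units, type-D units, type-A units:
  hotel: (1, 3, 1)
  bravo: (1, 0, 7)
  india: (4, 2, 1)
  charlie: (4, 5, 0)
  delta: (9, 5, 7)
  golf: (7, 4, 7)
(2) UNSAFE.
Key observation: the pool after hotel, charlie, india is (7, 8, 5); every surviving request exceeds it in type-A units, so progress ends there.
Going as far as possible: hotel, charlie, india; after that, nothing fits. Verifying each step:
  pool = (3, 3, 1)
  hotel needs (1, 3, 1) <= (3, 3, 1) -> finishes; pool += (1, 2, 2) = (4, 5, 3)
  charlie needs (4, 5, 0) <= (4, 5, 3) -> finishes; pool += (2, 1, 0) = (6, 6, 3)
  india needs (4, 2, 1) <= (6, 6, 3) -> finishes; pool += (1, 2, 2) = (7, 8, 5)
  bravo still needs (1, 0, 7) but only (7, 8, 5) is free — short on type-A units
  delta still needs (9, 5, 7) but only (7, 8, 5) is free — short on type-C units and type-A units
  golf still needs (7, 4, 7) but only (7, 8, 5) is free — short on type-A units
Processes that can never finish: bravo, delta and golf.
(3) Exactly 0 of the possible complete orderings are safe sequences.


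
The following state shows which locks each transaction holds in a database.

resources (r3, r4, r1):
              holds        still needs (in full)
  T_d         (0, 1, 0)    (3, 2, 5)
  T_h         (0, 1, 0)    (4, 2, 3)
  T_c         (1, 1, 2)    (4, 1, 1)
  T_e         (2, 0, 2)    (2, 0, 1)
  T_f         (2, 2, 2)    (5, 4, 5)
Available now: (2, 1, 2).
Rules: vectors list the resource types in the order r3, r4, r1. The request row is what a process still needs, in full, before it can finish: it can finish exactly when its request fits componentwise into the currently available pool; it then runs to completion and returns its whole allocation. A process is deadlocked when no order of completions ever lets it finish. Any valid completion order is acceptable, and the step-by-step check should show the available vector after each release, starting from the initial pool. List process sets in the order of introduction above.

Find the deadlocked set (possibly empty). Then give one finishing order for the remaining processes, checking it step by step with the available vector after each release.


No process is deadlocked.
Key observation: T_e can run right away; the returned allocation unlocks the remaining processes in turn.
A valid finishing order for the others: T_e, T_c, T_d, T_h, T_f. Walking it through:
  pool = (2, 1, 2)
  T_e needs (2, 0, 1) <= (2, 1, 2) -> finishes; pool += (2, 0, 2) = (4, 1, 4)
  T_c needs (4, 1, 1) <= (4, 1, 4) -> finishes; pool += (1, 1, 2) = (5, 2, 6)
  T_d needs (3, 2, 5) <= (5, 2, 6) -> finishes; pool += (0, 1, 0) = (5, 3, 6)
  T_h needs (4, 2, 3) <= (5, 3, 6) -> finishes; pool += (0, 1, 0) = (5, 4, 6)
  T_f needs (5, 4, 5) <= (5, 4, 6) -> finishes; pool += (2, 2, 2) = (7, 6, 8)


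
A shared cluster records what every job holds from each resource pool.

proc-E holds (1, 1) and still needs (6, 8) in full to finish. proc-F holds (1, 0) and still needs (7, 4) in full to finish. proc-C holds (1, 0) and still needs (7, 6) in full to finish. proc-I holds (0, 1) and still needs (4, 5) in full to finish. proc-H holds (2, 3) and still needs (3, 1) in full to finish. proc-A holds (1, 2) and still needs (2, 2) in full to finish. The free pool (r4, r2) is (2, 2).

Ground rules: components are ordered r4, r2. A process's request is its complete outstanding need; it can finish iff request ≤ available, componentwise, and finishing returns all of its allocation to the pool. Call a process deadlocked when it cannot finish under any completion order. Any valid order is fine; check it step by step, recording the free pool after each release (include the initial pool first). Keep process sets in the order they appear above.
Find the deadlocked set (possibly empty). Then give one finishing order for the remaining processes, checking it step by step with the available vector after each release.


The deadlocked set is proc-E, proc-F and proc-C.
Key observation: the pool after proc-A, proc-H, proc-I is (5, 8); every surviving request exceeds it in r4, so progress ends there.
One completion order for the rest: proc-A, proc-H, proc-I. Check, step by step:
  pool = (2, 2)
  proc-A needs (2, 2) <= (2, 2) -> finishes; pool += (1, 2) = (3, 4)
  proc-H needs (3, 1) <= (3, 4) -> finishes; pool += (2, 3) = (5, 7)
  proc-I needs (4, 5) <= (5, 7) -> finishes; pool += (0, 1) = (5, 8)
The blocked processes can never fit:
  proc-E cannot run: need (6, 8) vs free (5, 8) (insufficient r4)
  proc-F cannot run: need (7, 4) vs free (5, 8) (insufficient r4)
  proc-C cannot run: need (7, 6) vs free (5, 8) (insufficient r4)


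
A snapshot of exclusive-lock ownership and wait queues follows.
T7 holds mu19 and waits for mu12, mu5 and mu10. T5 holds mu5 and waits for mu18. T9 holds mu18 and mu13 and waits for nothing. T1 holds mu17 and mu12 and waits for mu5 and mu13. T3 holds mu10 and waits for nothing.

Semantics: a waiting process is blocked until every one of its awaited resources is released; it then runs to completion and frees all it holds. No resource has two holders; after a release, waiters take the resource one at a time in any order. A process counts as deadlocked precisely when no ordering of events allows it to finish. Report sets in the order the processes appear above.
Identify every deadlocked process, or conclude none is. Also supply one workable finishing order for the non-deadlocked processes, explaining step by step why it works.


Nothing here is deadlocked.
Key observation: no waiting chain loops back on itself — every chain ends at a process that waits on nothing, so everyone eventually runs.
A valid finishing order for the others: T9, T5, T3, T1, T7.
Check, step by step:
  T9 waits on nothing -> runs at once and releases mu18 and mu13
  T5 waits on mu18 — all released -> runs and releases mu5
  T3 waits on nothing -> runs at once and releases mu10
  T1 waits on mu5 and mu13 — all released -> runs and releases mu17 and mu12
  T7 waits on mu12, mu5 and mu10 — all released -> runs and releases mu19


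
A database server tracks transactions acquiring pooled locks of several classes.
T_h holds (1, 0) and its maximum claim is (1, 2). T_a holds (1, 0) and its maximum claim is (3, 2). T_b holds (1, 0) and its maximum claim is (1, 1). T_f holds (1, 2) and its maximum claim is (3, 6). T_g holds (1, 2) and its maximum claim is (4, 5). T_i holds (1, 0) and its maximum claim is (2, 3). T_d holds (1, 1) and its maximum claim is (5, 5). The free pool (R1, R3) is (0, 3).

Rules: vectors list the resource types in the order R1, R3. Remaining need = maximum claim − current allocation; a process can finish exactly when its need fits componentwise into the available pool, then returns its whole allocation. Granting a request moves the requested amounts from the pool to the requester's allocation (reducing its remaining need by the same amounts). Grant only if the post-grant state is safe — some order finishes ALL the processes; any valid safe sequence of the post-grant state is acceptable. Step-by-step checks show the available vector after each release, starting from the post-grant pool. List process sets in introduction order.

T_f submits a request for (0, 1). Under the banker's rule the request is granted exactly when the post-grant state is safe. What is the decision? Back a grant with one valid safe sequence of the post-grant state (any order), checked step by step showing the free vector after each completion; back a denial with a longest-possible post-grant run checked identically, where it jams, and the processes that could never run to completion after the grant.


DENY — the pretend-granted state is unsafe.
Key observation: even finishing T_b, T_h, T_a leaves just (3, 2) free — too little R3 for any of the remaining processes.
After a pretend grant, a maximal execution: T_b, T_h, T_a — then nothing else fits. Walking it through:
  pool = (0, 2)
  T_b needs (0, 1) <= (0, 2) -> finishes; pool += (1, 0) = (1, 2)
  T_h needs (0, 2) <= (1, 2) -> finishes; pool += (1, 0) = (2, 2)
  T_a needs (2, 2) <= (2, 2) -> finishes; pool += (1, 0) = (3, 2)
  T_f still needs (2, 3) but only (3, 2) is free — short on R3
  T_g still needs (3, 3) but only (3, 2) is free — short on R3
  T_i still needs (1, 3) but only (3, 2) is free — short on R3
  T_d still needs (4, 4) but only (3, 2) is free — short on R1 and R3
Had the request been granted, T_f, T_g, T_i and T_d could never finish.


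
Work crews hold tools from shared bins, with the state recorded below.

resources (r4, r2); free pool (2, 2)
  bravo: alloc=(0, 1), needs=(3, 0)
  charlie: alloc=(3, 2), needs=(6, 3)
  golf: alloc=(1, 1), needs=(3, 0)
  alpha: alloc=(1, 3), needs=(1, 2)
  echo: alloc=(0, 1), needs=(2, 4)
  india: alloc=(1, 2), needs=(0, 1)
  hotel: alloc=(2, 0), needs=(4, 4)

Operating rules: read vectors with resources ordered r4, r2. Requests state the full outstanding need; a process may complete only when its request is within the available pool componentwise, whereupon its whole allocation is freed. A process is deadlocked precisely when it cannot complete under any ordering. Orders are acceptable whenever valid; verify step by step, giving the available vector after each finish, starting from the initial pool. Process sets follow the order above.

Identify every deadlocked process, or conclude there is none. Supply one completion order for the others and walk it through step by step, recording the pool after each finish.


The deadlocked set is empty.
Key observation: beginning at india, releases accumulate fast enough that every process eventually fits.
One completion order for the rest: india, echo, golf, bravo, alpha, hotel, charlie. Walking it through:
  pool = (2, 2)
  run india (needs (0, 1), free (2, 2)); after release of (1, 2) the pool is (3, 4)
  run echo (needs (2, 4), free (3, 4)); after release of (0, 1) the pool is (3, 5)
  run golf (needs (3, 0), free (3, 5)); after release of (1, 1) the pool is (4, 6)
  run bravo (needs (3, 0), free (4, 6)); after release of (0, 1) the pool is (4, 7)
  run alpha (needs (1, 2), free (4, 7)); after release of (1, 3) the pool is (5, 10)
  run hotel (needs (4, 4), free (5, 10)); after release of (2, 0) the pool is (7, 10)
  run charlie (needs (6, 3), free (7, 10)); after release of (3, 2) the pool is (10, 12)


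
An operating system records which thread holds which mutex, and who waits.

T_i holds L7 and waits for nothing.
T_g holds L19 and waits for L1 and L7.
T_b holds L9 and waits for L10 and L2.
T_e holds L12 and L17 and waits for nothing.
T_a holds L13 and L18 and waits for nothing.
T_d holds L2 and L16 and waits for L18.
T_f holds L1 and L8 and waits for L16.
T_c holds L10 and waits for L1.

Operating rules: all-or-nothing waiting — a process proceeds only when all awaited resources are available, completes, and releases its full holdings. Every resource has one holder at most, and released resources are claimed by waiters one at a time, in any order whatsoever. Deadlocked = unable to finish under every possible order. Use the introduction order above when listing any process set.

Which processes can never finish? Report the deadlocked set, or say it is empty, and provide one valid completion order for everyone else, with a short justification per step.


The deadlocked set is empty.
Key observation: although several processes wait, no cycle exists — each chain bottoms out at a free runner.
One completion order for the rest: T_a, T_d, T_f, T_i, T_e, T_g, T_c, T_b.
Walking it through:
  T_a: no waits; runs immediately, freeing L13 and L18
  run T_d (all its waits — L18 — are resolved); releases L2 and L16
  run T_f (all its waits — L16 — are resolved); releases L1 and L8
  T_i: no waits; runs immediately, freeing L7
  T_e: no waits; runs immediately, freeing L12 and L17
  run T_g (all its waits — L1 and L7 — are resolved); releases L19
  run T_c (all its waits — L1 — are resolved); releases L10
  run T_b (all its waits — L10 and L2 — are resolved); releases L9


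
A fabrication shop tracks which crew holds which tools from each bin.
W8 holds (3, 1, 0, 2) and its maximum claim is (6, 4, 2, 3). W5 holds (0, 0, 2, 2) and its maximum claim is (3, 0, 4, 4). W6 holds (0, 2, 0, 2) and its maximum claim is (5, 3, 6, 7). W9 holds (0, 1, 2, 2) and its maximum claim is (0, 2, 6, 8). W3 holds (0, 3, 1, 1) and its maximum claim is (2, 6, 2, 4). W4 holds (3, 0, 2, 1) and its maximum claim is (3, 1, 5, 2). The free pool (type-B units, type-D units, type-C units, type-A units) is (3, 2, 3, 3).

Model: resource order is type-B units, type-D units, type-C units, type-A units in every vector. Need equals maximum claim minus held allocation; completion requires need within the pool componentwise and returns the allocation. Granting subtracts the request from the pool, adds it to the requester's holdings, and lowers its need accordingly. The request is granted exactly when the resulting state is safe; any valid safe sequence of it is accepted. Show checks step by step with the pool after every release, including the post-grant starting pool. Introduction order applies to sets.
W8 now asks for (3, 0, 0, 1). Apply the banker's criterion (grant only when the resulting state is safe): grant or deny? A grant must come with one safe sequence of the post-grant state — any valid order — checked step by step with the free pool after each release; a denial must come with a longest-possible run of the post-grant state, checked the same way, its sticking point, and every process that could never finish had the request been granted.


DENY: after the grant no complete ordering would exist.
Key observation: after W4, W5 the pool peaks at (3, 2, 7, 5), and each blocked process is short somewhere: W8 on type-D units; W6 on type-B units; W9 on type-A units; W3 on type-D units.
Pretend the grant happened; the run W4, W5 goes as far as possible. Step-by-step check:
  pool = (0, 2, 3, 2)
  run W4 (needs (0, 1, 3, 1), free (0, 2, 3, 2)); after release of (3, 0, 2, 1) the pool is (3, 2, 5, 3)
  run W5 (needs (3, 0, 2, 2), free (3, 2, 5, 3)); after release of (0, 0, 2, 2) the pool is (3, 2, 7, 5)
  W8 cannot run: need (0, 3, 2, 0) vs free (3, 2, 7, 5) (insufficient type-D units)
  W6 cannot run: need (5, 1, 6, 5) vs free (3, 2, 7, 5) (insufficient type-B units)
  W9 cannot run: need (0, 1, 4, 6) vs free (3, 2, 7, 5) (insufficient type-A units)
  W3 cannot run: need (2, 3, 1, 3) vs free (3, 2, 7, 5) (insufficient type-D units)
Processes that could never finish after the grant: W8, W6, W9 and W3.


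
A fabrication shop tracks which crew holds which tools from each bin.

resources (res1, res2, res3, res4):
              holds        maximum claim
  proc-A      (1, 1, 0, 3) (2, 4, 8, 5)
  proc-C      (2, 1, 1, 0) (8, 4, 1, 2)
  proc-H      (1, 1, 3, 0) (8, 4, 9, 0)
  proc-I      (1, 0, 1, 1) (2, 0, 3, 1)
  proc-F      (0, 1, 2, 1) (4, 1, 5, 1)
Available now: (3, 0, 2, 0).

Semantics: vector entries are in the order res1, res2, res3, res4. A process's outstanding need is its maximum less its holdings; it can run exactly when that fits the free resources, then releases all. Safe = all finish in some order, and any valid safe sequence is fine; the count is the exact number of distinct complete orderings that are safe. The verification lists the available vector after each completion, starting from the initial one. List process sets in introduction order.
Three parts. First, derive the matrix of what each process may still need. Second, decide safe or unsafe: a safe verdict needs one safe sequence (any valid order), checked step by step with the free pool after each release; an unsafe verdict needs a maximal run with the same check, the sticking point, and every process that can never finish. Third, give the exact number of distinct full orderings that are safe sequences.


(1) Outstanding need per process (order res1, res2, res3, res4):
  proc-A: (1, 3, 8, 2)
  proc-C: (6, 3, 0, 2)
  proc-H: (7, 3, 6, 0)
  proc-I: (1, 0, 2, 0)
  proc-F: (4, 0, 3, 0)
(2) UNSAFE — no complete ordering exists.
Key observation: after proc-I, proc-F complete, (4, 1, 5, 2) is the best the pool ever gets, yet each leftover process wants more res2.
Going as far as possible: proc-I, proc-F; after that, nothing fits. Walking it through:
  pool = (3, 0, 2, 0)
  proc-I: need (1, 0, 2, 0) fits (3, 0, 2, 0); releases (1, 0, 1, 1), pool now (4, 0, 3, 1)
  proc-F: need (4, 0, 3, 0) fits (4, 0, 3, 1); releases (0, 1, 2, 1), pool now (4, 1, 5, 2)
  proc-A still needs (1, 3, 8, 2) but only (4, 1, 5, 2) is free — short on res2 and res3
  proc-C still needs (6, 3, 0, 2) but only (4, 1, 5, 2) is free — short on res1 and res2
  proc-H still needs (7, 3, 6, 0) but only (4, 1, 5, 2) is free — short on res1, res2 and res3
Never able to finish: proc-A, proc-C and proc-H.
(3) Precisely 0 of the possible complete orderings are safe sequences.


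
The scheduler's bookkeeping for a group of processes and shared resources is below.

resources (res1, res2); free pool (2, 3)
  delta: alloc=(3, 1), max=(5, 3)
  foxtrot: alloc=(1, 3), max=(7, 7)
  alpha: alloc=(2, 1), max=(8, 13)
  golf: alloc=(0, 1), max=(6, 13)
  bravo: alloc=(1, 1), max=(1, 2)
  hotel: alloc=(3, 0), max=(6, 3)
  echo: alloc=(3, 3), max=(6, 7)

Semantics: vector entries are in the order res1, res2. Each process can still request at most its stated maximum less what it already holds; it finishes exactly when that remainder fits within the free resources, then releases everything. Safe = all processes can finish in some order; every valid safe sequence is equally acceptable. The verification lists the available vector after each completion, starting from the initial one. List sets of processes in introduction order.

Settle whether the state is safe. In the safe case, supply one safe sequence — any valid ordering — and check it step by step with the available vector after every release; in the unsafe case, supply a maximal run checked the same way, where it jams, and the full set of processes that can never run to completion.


The state is UNSAFE.
Key observation: the pool after bravo, hotel, echo, delta, foxtrot is (13, 11); every surviving request exceeds it in res2, so progress ends there.
Going as far as possible: bravo, hotel, echo, delta, foxtrot; after that, nothing fits. Check, step by step:
  pool = (2, 3)
  bravo: need (0, 1) fits (2, 3); releases (1, 1), pool now (3, 4)
  hotel: need (3, 3) fits (3, 4); releases (3, 0), pool now (6, 4)
  echo: need (3, 4) fits (6, 4); releases (3, 3), pool now (9, 7)
  delta: need (2, 2) fits (9, 7); releases (3, 1), pool now (12, 8)
  foxtrot: need (6, 4) fits (12, 8); releases (1, 3), pool now (13, 11)
  alpha still needs (6, 12) but only (13, 11) is free — short on res2
  golf still needs (6, 12) but only (13, 11) is free — short on res2
Processes that can never finish: alpha and golf.


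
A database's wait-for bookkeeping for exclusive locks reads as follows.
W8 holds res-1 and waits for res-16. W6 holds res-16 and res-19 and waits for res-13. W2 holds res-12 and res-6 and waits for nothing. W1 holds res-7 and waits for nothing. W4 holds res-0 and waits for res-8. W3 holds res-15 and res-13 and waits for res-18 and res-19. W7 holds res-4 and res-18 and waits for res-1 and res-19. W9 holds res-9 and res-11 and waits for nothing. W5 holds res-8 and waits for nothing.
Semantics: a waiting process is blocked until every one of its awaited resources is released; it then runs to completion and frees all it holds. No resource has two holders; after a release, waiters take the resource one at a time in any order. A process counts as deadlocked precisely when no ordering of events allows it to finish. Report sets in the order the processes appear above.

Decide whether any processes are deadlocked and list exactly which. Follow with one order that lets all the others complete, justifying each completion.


Deadlocked set: W8, W6, W3 and W7.
Key observation: along W6 -> W3 -> W6, each member waits on what the next one holds — a deadlock; W8 and W7 are caught in further circular waits.
A valid finishing order for the others: W9, W5, W2, W4, W1.
Walking it through:
  W9: no waits; runs immediately, freeing res-9 and res-11
  W5: no waits; runs immediately, freeing res-8
  W2: no waits; runs immediately, freeing res-12 and res-6
  run W4 (all its waits — res-8 — are resolved); releases res-0
  W1: no waits; runs immediately, freeing res-7


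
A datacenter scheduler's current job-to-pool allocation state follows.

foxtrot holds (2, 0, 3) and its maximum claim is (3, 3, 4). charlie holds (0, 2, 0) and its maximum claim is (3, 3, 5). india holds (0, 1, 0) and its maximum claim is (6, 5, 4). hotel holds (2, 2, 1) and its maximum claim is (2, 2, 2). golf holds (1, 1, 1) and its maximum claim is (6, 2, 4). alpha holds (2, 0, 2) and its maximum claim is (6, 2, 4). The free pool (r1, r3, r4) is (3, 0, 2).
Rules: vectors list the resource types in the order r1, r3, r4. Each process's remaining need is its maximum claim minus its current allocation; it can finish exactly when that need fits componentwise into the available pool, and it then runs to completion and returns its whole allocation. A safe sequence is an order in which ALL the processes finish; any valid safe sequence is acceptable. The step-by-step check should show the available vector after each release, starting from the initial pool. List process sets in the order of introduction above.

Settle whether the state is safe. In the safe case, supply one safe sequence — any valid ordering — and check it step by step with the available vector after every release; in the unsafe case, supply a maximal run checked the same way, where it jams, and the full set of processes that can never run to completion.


SAFE — a valid safe sequence is hotel, golf, foxtrot, charlie, alpha, india.
Key observation: at golf the run first touches a limit — (5, 1, 3) against (5, 2, 3), exact on a resource it actually requests.
Verifying each step:
  pool = (3, 0, 2)
  hotel: need (0, 0, 1) fits (3, 0, 2); releases (2, 2, 1), pool now (5, 2, 3)
  golf: need (5, 1, 3) fits (5, 2, 3); releases (1, 1, 1), pool now (6, 3, 4)
  foxtrot: need (1, 3, 1) fits (6, 3, 4); releases (2, 0, 3), pool now (8, 3, 7)
  charlie: need (3, 1, 5) fits (8, 3, 7); releases (0, 2, 0), pool now (8, 5, 7)
  alpha: need (4, 2, 2) fits (8, 5, 7); releases (2, 0, 2), pool now (10, 5, 9)
  india: need (6, 4, 4) fits (10, 5, 9); releases (0, 1, 0), pool now (10, 6, 9)


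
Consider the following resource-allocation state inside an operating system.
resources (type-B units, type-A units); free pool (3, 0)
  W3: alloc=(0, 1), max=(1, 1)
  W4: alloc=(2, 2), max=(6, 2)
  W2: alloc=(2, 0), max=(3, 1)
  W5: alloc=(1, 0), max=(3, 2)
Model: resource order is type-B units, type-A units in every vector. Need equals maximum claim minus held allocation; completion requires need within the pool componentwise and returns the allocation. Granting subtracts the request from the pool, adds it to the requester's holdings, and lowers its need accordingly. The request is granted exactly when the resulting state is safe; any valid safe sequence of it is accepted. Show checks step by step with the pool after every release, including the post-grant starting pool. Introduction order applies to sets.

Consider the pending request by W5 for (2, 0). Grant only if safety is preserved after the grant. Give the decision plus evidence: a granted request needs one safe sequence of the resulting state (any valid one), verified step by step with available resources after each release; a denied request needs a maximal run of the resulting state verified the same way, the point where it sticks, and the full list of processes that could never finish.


DENY — the pretend-granted state is unsafe.
Key observation: after W3, W2 the pool peaks at (3, 1), and each blocked process is short somewhere: W4 on type-B units; W5 on type-A units.
On the post-grant state, W3, W2 is a maximal run — nothing extends it. Verifying each step:
  pool = (1, 0)
  W3 needs (1, 0) <= (1, 0) -> finishes; pool += (0, 1) = (1, 1)
  W2 needs (1, 1) <= (1, 1) -> finishes; pool += (2, 0) = (3, 1)
  W4 cannot run: need (4, 0) vs free (3, 1) (insufficient type-B units)
  W5 cannot run: need (0, 2) vs free (3, 1) (insufficient type-A units)
Post-grant, the permanently blocked set is W4 and W5.
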